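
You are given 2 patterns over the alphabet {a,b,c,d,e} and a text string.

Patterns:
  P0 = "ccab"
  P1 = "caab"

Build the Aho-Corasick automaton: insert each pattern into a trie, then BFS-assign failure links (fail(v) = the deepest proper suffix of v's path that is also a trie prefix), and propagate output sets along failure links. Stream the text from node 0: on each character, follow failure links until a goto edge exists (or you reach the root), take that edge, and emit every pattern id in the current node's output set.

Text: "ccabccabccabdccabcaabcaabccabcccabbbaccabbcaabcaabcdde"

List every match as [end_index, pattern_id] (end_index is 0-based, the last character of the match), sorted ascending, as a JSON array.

Construct AC machine:
Trie nodes:
  n0 'ε': c→1
  n1 'c': a→5 c→2
  n2 'cc': a→3
  n3 'cca': b→4
  n4 'ccab': ·  [P0 ends]
  n5 'ca': a→6
  n6 'caa': b→7
  n7 'caab': ·  [P1 ends]

BFS fail/out derivation:
  n1('c'): parent n0 fail=0; on 'c' 0 → fail=0;  out ∅∪∅=∅
  n2('cc'): parent n1 fail=0; on 'c' 0 → fail=1;  out ∅∪∅=∅
  n5('ca'): parent n1 fail=0; on 'a' 0 → fail=0;  out ∅∪∅=∅
  n3('cca'): parent n2 fail=1; on 'a' 1 → fail=5;  out ∅∪∅=∅
  n6('caa'): parent n5 fail=0; on 'a' 0 → fail=0;  out ∅∪∅=∅
  n4('ccab'): parent n3 fail=5; on 'b' 5→0 → fail=0;  out {0}∪∅={0}
  n7('caab'): parent n6 fail=0; on 'b' 0 → fail=0;  out {1}∪∅={1}

Text stream:
i=0 'c': node 0→1
i=1 'c': node 1→2
i=2 'a': node 2→3
i=3 'b': node 3→4  emit P0@[0:3]
i=4 'c': node 4→1 ·f
i=5 'c': node 1→2
i=6 'a': node 2→3
i=7 'b': node 3→4  emit P0@[4:7]
i=8 'c': node 4→1 ·f
i=9 'c': node 1→2
i=10 'a': node 2→3
i=11 'b': node 3→4  emit P0@[8:11]
i=12 'd': node 4→0 ·f
i=13 'c': node 0→1
i=14 'c': node 1→2
i=15 'a': node 2→3
i=16 'b': node 3→4  emit P0@[13:16]
i=17 'c': node 4→1 ·f
i=18 'a': node 1→5
i=19 'a': node 5→6
i=20 'b': node 6→7  emit P1@[17:20]
i=21 'c': node 7→1 ·f
i=22 'a': node 1→5
i=23 'a': node 5→6
i=24 'b': node 6→7  emit P1@[21:24]
i=25 'c': node 7→1 ·f
i=26 'c': node 1→2
i=27 'a': node 2→3
i=28 'b': node 3→4  emit P0@[25:28]
i=29 'c': node 4→1 ·f
i=30 'c': node 1→2
i=31 'c': node 2→2 ·f
i=32 'a': node 2→3
i=33 'b': node 3→4  emit P0@[30:33]
i=34 'b': node 4→0 ·f
i=35 'b': node 0→0
i=36 'a': node 0→0
i=37 'c': node 0→1
i=38 'c': node 1→2
i=39 'a': node 2→3
i=40 'b': node 3→4  emit P0@[37:40]
i=41 'b': node 4→0 ·f
i=42 'c': node 0→1
i=43 'a': node 1→5
i=44 'a': node 5→6
i=45 'b': node 6→7  emit P1@[42:45]
i=46 'c': node 7→1 ·f
i=47 'a': node 1→5
i=48 'a': node 5→6
i=49 'b': node 6→7  emit P1@[46:49]
i=50 'c': node 7→1 ·f
i=51 'd': node 1→0 ·f
i=52 'd': node 0→0
i=53 'e': node 0→0

All matches (sorted): [[3,0],[7,0],[11,0],[16,0],[20,1],[24,1],[28,0],[33,0],[40,0],[45,1],[49,1]]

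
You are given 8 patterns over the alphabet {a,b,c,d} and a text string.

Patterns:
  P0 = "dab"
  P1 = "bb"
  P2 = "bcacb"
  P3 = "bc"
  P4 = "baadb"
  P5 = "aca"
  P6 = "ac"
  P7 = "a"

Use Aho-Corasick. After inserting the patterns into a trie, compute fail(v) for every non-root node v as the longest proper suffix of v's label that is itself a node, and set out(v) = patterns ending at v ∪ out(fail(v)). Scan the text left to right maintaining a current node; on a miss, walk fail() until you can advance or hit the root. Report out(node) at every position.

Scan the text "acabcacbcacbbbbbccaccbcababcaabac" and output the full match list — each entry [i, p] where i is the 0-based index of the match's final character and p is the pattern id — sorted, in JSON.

Build automaton:
Trie (insert patterns):
  0='ε' goto a→14 b→4 d→1
  1='d' goto a→2
  2='da' goto b→3
  3='dab' goto ·  ←P0
  4='b' goto a→10 b→5 c→6
  5='bb' goto ·  ←P1
  6='bc' goto a→7  ←P3
  7='bca' goto c→8
  8='bcac' goto b→9
  9='bcacb' goto ·  ←P2
  10='ba' goto a→11
  11='baa' goto d→12
  12='baad' goto b→13
  13='baadb' goto ·  ←P4
  14='a' goto c→15  ←P7
  15='ac' goto a→16  ←P6
  16='aca' goto ·  ←P5

BFS fail/out derivation:
  n1('d'): parent n0 fail=0; on 'd' 0 → fail=0;  out ∅∪∅=∅
  n4('b'): parent n0 fail=0; on 'b' 0 → fail=0;  out ∅∪∅=∅
  n14('a'): parent n0 fail=0; on 'a' 0 → fail=0;  out {7}∪∅={7}
  n2('da'): parent n1 fail=0; on 'a' 0 → fail=14;  out ∅∪{7}={7}
  n5('bb'): parent n4 fail=0; on 'b' 0 → fail=4;  out {1}∪∅={1}
  n6('bc'): parent n4 fail=0; on 'c' 0 → fail=0;  out {3}∪∅={3}
  n10('ba'): parent n4 fail=0; on 'a' 0 → fail=14;  out ∅∪{7}={7}
  n15('ac'): parent n14 fail=0; on 'c' 0 → fail=0;  out {6}∪∅={6}
  n3('dab'): parent n2 fail=14; on 'b' 14→0 → fail=4;  out {0}∪∅={0}
  n7('bca'): parent n6 fail=0; on 'a' 0 → fail=14;  out ∅∪{7}={7}
  n11('baa'): parent n10 fail=14; on 'a' 14→0 → fail=14;  out ∅∪{7}={7}
  n16('aca'): parent n15 fail=0; on 'a' 0 → fail=14;  out {5}∪{7}={5,7}
  n8('bcac'): parent n7 fail=14; on 'c' 14 → fail=15;  out ∅∪{6}={6}
  n12('baad'): parent n11 fail=14; on 'd' 14→0 → fail=1;  out ∅∪∅=∅
  n9('bcacb'): parent n8 fail=15; on 'b' 15→0 → fail=4;  out {2}∪∅={2}
  n13('baadb'): parent n12 fail=1; on 'b' 1→0 → fail=4;  out {4}∪∅={4}

Run:
i=0 'a': node 0→14  emit P7@[0:0]
i=1 'c': node 14→15  emit P6@[0:1]
i=2 'a': node 15→16  emit P5@[0:2],P7@[2:2]
i=3 'b': node 16→4 (fail-walked)
i=4 'c': node 4→6  emit P3@[3:4]
i=5 'a': node 6→7  emit P7@[5:5]
i=6 'c': node 7→8  emit P6@[5:6]
i=7 'b': node 8→9  emit P2@[3:7]
i=8 'c': node 9→6 (fail-walked)  emit P3@[7:8]
i=9 'a': node 6→7  emit P7@[9:9]
i=10 'c': node 7→8  emit P6@[9:10]
i=11 'b': node 8→9  emit P2@[7:11]
i=12 'b': node 9→5 (fail-walked)  emit P1@[11:12]
i=13 'b': node 5→5 (fail-walked)  emit P1@[12:13]
i=14 'b': node 5→5 (fail-walked)  emit P1@[13:14]
i=15 'b': node 5→5 (fail-walked)  emit P1@[14:15]
i=16 'c': node 5→6 (fail-walked)  emit P3@[15:16]
i=17 'c': node 6→0 (fail-walked)
i=18 'a': node 0→14  emit P7@[18:18]
i=19 'c': node 14→15  emit P6@[18:19]
i=20 'c': node 15→0 (fail-walked)
i=21 'b': node 0→4
i=22 'c': node 4→6  emit P3@[21:22]
i=23 'a': node 6→7  emit P7@[23:23]
i=24 'b': node 7→4 (fail-walked)
i=25 'a': node 4→10  emit P7@[25:25]
i=26 'b': node 10→4 (fail-walked)
i=27 'c': node 4→6  emit P3@[26:27]
i=28 'a': node 6→7  emit P7@[28:28]
i=29 'a': node 7→14 (fail-walked)  emit P7@[29:29]
i=30 'b': node 14→4 (fail-walked)
i=31 'a': node 4→10  emit P7@[31:31]
i=32 'c': node 10→15 (fail-walked)  emit P6@[31:32]

All matches (sorted): [[0,7],[1,6],[2,5],[2,7],[4,3],[5,7],[6,6],[7,2],[8,3],[9,7],[10,6],[11,2],[12,1],[13,1],[14,1],[15,1],[16,3],[18,7],[19,6],[22,3],[23,7],[25,7],[27,3],[28,7],[29,7],[31,7],[32,6]]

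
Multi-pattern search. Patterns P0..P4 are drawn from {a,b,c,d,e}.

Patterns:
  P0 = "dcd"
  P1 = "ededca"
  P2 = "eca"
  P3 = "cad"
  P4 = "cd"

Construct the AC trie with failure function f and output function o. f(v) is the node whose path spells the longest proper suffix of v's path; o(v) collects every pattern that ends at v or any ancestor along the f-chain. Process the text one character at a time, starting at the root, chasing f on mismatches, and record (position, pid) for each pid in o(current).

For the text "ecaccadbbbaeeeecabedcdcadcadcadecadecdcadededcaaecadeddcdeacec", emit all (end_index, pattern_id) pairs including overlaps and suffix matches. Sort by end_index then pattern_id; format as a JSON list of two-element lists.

Construct AC machine:
Trie nodes:
  0='ε' goto c→12 d→1 e→4
  1='d' goto c→2
  2='dc' goto d→3
  3='dcd' goto ·  ←P0
  4='e' goto c→10 d→5
  5='ed' goto e→6
  6='ede' goto d→7
  7='eded' goto c→8
  8='ededc' goto a→9
  9='ededca' goto ·  ←P1
  10='ec' goto a→11
  11='eca' goto ·  ←P2
  12='c' goto a→13 d→15
  13='ca' goto d→14
  14='cad' goto ·  ←P3
  15='cd' goto ·  ←P4

BFS fail/out derivation:
  n1('d'): parent n0 fail=0; on 'd' 0 → fail=0;  out ∅∪∅=∅
  n4('e'): parent n0 fail=0; on 'e' 0 → fail=0;  out ∅∪∅=∅
  n12('c'): parent n0 fail=0; on 'c' 0 → fail=0;  out ∅∪∅=∅
  n2('dc'): parent n1 fail=0; on 'c' 0 → fail=12;  out ∅∪∅=∅
  n5('ed'): parent n4 fail=0; on 'd' 0 → fail=1;  out ∅∪∅=∅
  n10('ec'): parent n4 fail=0; on 'c' 0 → fail=12;  out ∅∪∅=∅
  n13('ca'): parent n12 fail=0; on 'a' 0 → fail=0;  out ∅∪∅=∅
  n15('cd'): parent n12 fail=0; on 'd' 0 → fail=1;  out {4}∪∅={4}
  n3('dcd'): parent n2 fail=12; on 'd' 12 → fail=15;  out {0}∪{4}={0,4}
  n6('ede'): parent n5 fail=1; on 'e' 1→0 → fail=4;  out ∅∪∅=∅
  n11('eca'): parent n10 fail=12; on 'a' 12 → fail=13;  out {2}∪∅={2}
  n14('cad'): parent n13 fail=0; on 'd' 0 → fail=1;  out {3}∪∅={3}
  n7('eded'): parent n6 fail=4; on 'd' 4 → fail=5;  out ∅∪∅=∅
  n8('ededc'): parent n7 fail=5; on 'c' 5→1 → fail=2;  out ∅∪∅=∅
  n9('ededca'): parent n8 fail=2; on 'a' 2→12 → fail=13;  out {1}∪∅={1}

Scan:
i=0 'e': node 0→4
i=1 'c': node 4→10
i=2 'a': node 10→11  emit P2@[0:2]
i=3 'c': node 11→12 ·f
i=4 'c': node 12→12 ·f
i=5 'a': node 12→13
i=6 'd': node 13→14  emit P3@[4:6]
i=7 'b': node 14→0 ·f
i=8 'b': node 0→0
i=9 'b': node 0→0
i=10 'a': node 0→0
i=11 'e': node 0→4
i=12 'e': node 4→4 ·f
i=13 'e': node 4→4 ·f
i=14 'e': node 4→4 ·f
i=15 'c': node 4→10
i=16 'a': node 10→11  emit P2@[14:16]
i=17 'b': node 11→0 ·f
i=18 'e': node 0→4
i=19 'd': node 4→5
i=20 'c': node 5→2 ·f
i=21 'd': node 2→3  emit P0@[19:21],P4@[20:21]
i=22 'c': node 3→2 ·f
i=23 'a': node 2→13 ·f
i=24 'd': node 13→14  emit P3@[22:24]
i=25 'c': node 14→2 ·f
i=26 'a': node 2→13 ·f
i=27 'd': node 13→14  emit P3@[25:27]
i=28 'c': node 14→2 ·f
i=29 'a': node 2→13 ·f
i=30 'd': node 13→14  emit P3@[28:30]
i=31 'e': node 14→4 ·f
i=32 'c': node 4→10
i=33 'a': node 10→11  emit P2@[31:33]
i=34 'd': node 11→14 ·f  emit P3@[32:34]
i=35 'e': node 14→4 ·f
i=36 'c': node 4→10
i=37 'd': node 10→15 ·f  emit P4@[36:37]
i=38 'c': node 15→2 ·f
i=39 'a': node 2→13 ·f
i=40 'd': node 13→14  emit P3@[38:40]
i=41 'e': node 14→4 ·f
i=42 'd': node 4→5
i=43 'e': node 5→6
i=44 'd': node 6→7
i=45 'c': node 7→8
i=46 'a': node 8→9  emit P1@[41:46]
i=47 'a': node 9→0 ·f
i=48 'e': node 0→4
i=49 'c': node 4→10
i=50 'a': node 10→11  emit P2@[48:50]
i=51 'd': node 11→14 ·f  emit P3@[49:51]
i=52 'e': node 14→4 ·f
i=53 'd': node 4→5
i=54 'd': node 5→1 ·f
i=55 'c': node 1→2
i=56 'd': node 2→3  emit P0@[54:56],P4@[55:56]
i=57 'e': node 3→4 ·f
i=58 'a': node 4→0 ·f
i=59 'c': node 0→12
i=60 'e': node 12→4 ·f
i=61 'c': node 4→10

Matches: [[2,2],[6,3],[16,2],[21,0],[21,4],[24,3],[27,3],[30,3],[33,2],[34,3],[37,4],[40,3],[46,1],[50,2],[51,3],[56,0],[56,4]]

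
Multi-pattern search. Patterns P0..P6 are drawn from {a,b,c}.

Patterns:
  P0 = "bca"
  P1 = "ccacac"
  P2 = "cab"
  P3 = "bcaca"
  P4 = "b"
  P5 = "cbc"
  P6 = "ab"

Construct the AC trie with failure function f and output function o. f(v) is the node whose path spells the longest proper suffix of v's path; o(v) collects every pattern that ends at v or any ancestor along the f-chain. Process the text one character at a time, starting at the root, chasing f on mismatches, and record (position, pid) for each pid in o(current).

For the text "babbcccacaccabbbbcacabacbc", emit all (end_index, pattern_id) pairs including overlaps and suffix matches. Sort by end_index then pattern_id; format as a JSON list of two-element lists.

Build automaton:
Trie (insert patterns):
  n0 'ε': a→16 b→1 c→4
  n1 'b': c→2  ←P4
  n2 'bc': a→3
  n3 'bca': c→12  ←P0
  n4 'c': a→10 b→14 c→5
  n5 'cc': a→6
  n6 'cca': c→7
  n7 'ccac': a→8
  n8 'ccaca': c→9
  n9 'ccacac': ·  ←P1
  n10 'ca': b→11
  n11 'cab': ·  ←P2
  n12 'bcac': a→13
  n13 'bcaca': ·  ←P3
  n14 'cb': c→15
  n15 'cbc': ·  ←P5
  n16 'a': b→17
  n17 'ab': ·  ←P6

Failure links (BFS by depth):
  n1('b'): parent n0 fail=0; on 'b' 0 → fail=0;  out {4}∪∅={4}
  n4('c'): parent n0 fail=0; on 'c' 0 → fail=0;  out ∅∪∅=∅
  n16('a'): parent n0 fail=0; on 'a' 0 → fail=0;  out ∅∪∅=∅
  n2('bc'): parent n1 fail=0; on 'c' 0 → fail=4;  out ∅∪∅=∅
  n5('cc'): parent n4 fail=0; on 'c' 0 → fail=4;  out ∅∪∅=∅
  n10('ca'): parent n4 fail=0; on 'a' 0 → fail=16;  out ∅∪∅=∅
  n14('cb'): parent n4 fail=0; on 'b' 0 → fail=1;  out ∅∪{4}={4}
  n17('ab'): parent n16 fail=0; on 'b' 0 → fail=1;  out {6}∪{4}={4,6}
  n3('bca'): parent n2 fail=4; on 'a' 4 → fail=10;  out {0}∪∅={0}
  n6('cca'): parent n5 fail=4; on 'a' 4 → fail=10;  out ∅∪∅=∅
  n11('cab'): parent n10 fail=16; on 'b' 16 → fail=17;  out {2}∪{4,6}={2,4,6}
  n15('cbc'): parent n14 fail=1; on 'c' 1 → fail=2;  out {5}∪∅={5}
  n7('ccac'): parent n6 fail=10; on 'c' 10→16→0 → fail=4;  out ∅∪∅=∅
  n12('bcac'): parent n3 fail=10; on 'c' 10→16→0 → fail=4;  out ∅∪∅=∅
  n8('ccaca'): parent n7 fail=4; on 'a' 4 → fail=10;  out ∅∪∅=∅
  n13('bcaca'): parent n12 fail=4; on 'a' 4 → fail=10;  out {3}∪∅={3}
  n9('ccacac'): parent n8 fail=10; on 'c' 10→16→0 → fail=4;  out {1}∪∅={1}

Scan:
[0] read 'b'  n0⇒n1  emit P4@[0:0]
[1] read 'a'  n1⇒n16 (fail-walked)
[2] read 'b'  n16⇒n17  emit P4@[2:2],P6@[1:2]
[3] read 'b'  n17⇒n1 (fail-walked)  emit P4@[3:3]
[4] read 'c'  n1⇒n2
[5] read 'c'  n2⇒n5 (fail-walked)
[6] read 'c'  n5⇒n5 (fail-walked)
[7] read 'a'  n5⇒n6
[8] read 'c'  n6⇒n7
[9] read 'a'  n7⇒n8
[10] read 'c'  n8⇒n9  emit P1@[5:10]
[11] read 'c'  n9⇒n5 (fail-walked)
[12] read 'a'  n5⇒n6
[13] read 'b'  n6⇒n11 (fail-walked)  emit P2@[11:13],P4@[13:13],P6@[12:13]
[14] read 'b'  n11⇒n1 (fail-walked)  emit P4@[14:14]
[15] read 'b'  n1⇒n1 (fail-walked)  emit P4@[15:15]
[16] read 'b'  n1⇒n1 (fail-walked)  emit P4@[16:16]
[17] read 'c'  n1⇒n2
[18] read 'a'  n2⇒n3  emit P0@[16:18]
[19] read 'c'  n3⇒n12
[20] read 'a'  n12⇒n13  emit P3@[16:20]
[21] read 'b'  n13⇒n11 (fail-walked)  emit P2@[19:21],P4@[21:21],P6@[20:21]
[22] read 'a'  n11⇒n16 (fail-walked)
[23] read 'c'  n16⇒n4 (fail-walked)
[24] read 'b'  n4⇒n14  emit P4@[24:24]
[25] read 'c'  n14⇒n15  emit P5@[23:25]

Result: [[0,4],[2,4],[2,6],[3,4],[10,1],[13,2],[13,4],[13,6],[14,4],[15,4],[16,4],[18,0],[20,3],[21,2],[21,4],[21,6],[24,4],[25,5]]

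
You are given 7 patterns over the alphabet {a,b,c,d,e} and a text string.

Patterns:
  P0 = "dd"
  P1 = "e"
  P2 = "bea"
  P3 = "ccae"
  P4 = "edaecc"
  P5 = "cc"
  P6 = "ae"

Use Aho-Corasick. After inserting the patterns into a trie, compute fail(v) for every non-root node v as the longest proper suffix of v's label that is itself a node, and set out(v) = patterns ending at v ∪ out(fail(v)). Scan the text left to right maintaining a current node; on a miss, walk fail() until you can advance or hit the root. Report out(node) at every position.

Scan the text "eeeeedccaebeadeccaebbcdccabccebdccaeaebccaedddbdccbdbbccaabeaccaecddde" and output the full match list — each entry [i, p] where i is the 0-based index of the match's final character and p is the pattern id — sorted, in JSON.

Build automaton:
Trie nodes:
  0='ε' goto a→16 b→4 c→7 d→1 e→3
  1='d' goto d→2
  2='dd' goto ·  ←P0
  3='e' goto d→11  ←P1
  4='b' goto e→5
  5='be' goto a→6
  6='bea' goto ·  ←P2
  7='c' goto c→8
  8='cc' goto a→9  ←P5
  9='cca' goto e→10
  10='ccae' goto ·  ←P3
  11='ed' goto a→12
  12='eda' goto e→13
  13='edae' goto c→14
  14='edaec' goto c→15
  15='edaecc' goto ·  ←P4
  16='a' goto e→17
  17='ae' goto ·  ←P6

Failure links (BFS by depth):
  n1('d'): parent n0 fail=0; on 'd' 0 → fail=0;  out ∅∪∅=∅
  n3('e'): parent n0 fail=0; on 'e' 0 → fail=0;  out {1}∪∅={1}
  n4('b'): parent n0 fail=0; on 'b' 0 → fail=0;  out ∅∪∅=∅
  n7('c'): parent n0 fail=0; on 'c' 0 → fail=0;  out ∅∪∅=∅
  n16('a'): parent n0 fail=0; on 'a' 0 → fail=0;  out ∅∪∅=∅
  n2('dd'): parent n1 fail=0; on 'd' 0 → fail=1;  out {0}∪∅={0}
  n5('be'): parent n4 fail=0; on 'e' 0 → fail=3;  out ∅∪{1}={1}
  n8('cc'): parent n7 fail=0; on 'c' 0 → fail=7;  out {5}∪∅={5}
  n11('ed'): parent n3 fail=0; on 'd' 0 → fail=1;  out ∅∪∅=∅
  n17('ae'): parent n16 fail=0; on 'e' 0 → fail=3;  out {6}∪{1}={1,6}
  n6('bea'): parent n5 fail=3; on 'a' 3→0 → fail=16;  out {2}∪∅={2}
  n9('cca'): parent n8 fail=7; on 'a' 7→0 → fail=16;  out ∅∪∅=∅
  n12('eda'): parent n11 fail=1; on 'a' 1→0 → fail=16;  out ∅∪∅=∅
  n10('ccae'): parent n9 fail=16; on 'e' 16 → fail=17;  out {3}∪{1,6}={1,3,6}
  n13('edae'): parent n12 fail=16; on 'e' 16 → fail=17;  out ∅∪{1,6}={1,6}
  n14('edaec'): parent n13 fail=17; on 'c' 17→3→0 → fail=7;  out ∅∪∅=∅
  n15('edaecc'): parent n14 fail=7; on 'c' 7 → fail=8;  out {4}∪{5}={4,5}

Run:
i=0 'e': node 0→3  emit P1@[0:0]
i=1 'e': node 3→3 (via fail)  emit P1@[1:1]
i=2 'e': node 3→3 (via fail)  emit P1@[2:2]
i=3 'e': node 3→3 (via fail)  emit P1@[3:3]
i=4 'e': node 3→3 (via fail)  emit P1@[4:4]
i=5 'd': node 3→11
i=6 'c': node 11→7 (via fail)
i=7 'c': node 7→8  emit P5@[6:7]
i=8 'a': node 8→9
i=9 'e': node 9→10  emit P1@[9:9],P3@[6:9],P6@[8:9]
i=10 'b': node 10→4 (via fail)
i=11 'e': node 4→5  emit P1@[11:11]
i=12 'a': node 5→6  emit P2@[10:12]
i=13 'd': node 6→1 (via fail)
i=14 'e': node 1→3 (via fail)  emit P1@[14:14]
i=15 'c': node 3→7 (via fail)
i=16 'c': node 7→8  emit P5@[15:16]
i=17 'a': node 8→9
i=18 'e': node 9→10  emit P1@[18:18],P3@[15:18],P6@[17:18]
i=19 'b': node 10→4 (via fail)
i=20 'b': node 4→4 (via fail)
i=21 'c': node 4→7 (via fail)
i=22 'd': node 7→1 (via fail)
i=23 'c': node 1→7 (via fail)
i=24 'c': node 7→8  emit P5@[23:24]
i=25 'a': node 8→9
i=26 'b': node 9→4 (via fail)
i=27 'c': node 4→7 (via fail)
i=28 'c': node 7→8  emit P5@[27:28]
i=29 'e': node 8→3 (via fail)  emit P1@[29:29]
i=30 'b': node 3→4 (via fail)
i=31 'd': node 4→1 (via fail)
i=32 'c': node 1→7 (via fail)
i=33 'c': node 7→8  emit P5@[32:33]
i=34 'a': node 8→9
i=35 'e': node 9→10  emit P1@[35:35],P3@[32:35],P6@[34:35]
i=36 'a': node 10→16 (via fail)
i=37 'e': node 16→17  emit P1@[37:37],P6@[36:37]
i=38 'b': node 17→4 (via fail)
i=39 'c': node 4→7 (via fail)
i=40 'c': node 7→8  emit P5@[39:40]
i=41 'a': node 8→9
i=42 'e': node 9→10  emit P1@[42:42],P3@[39:42],P6@[41:42]
i=43 'd': node 10→11 (via fail)
i=44 'd': node 11→2 (via fail)  emit P0@[43:44]
i=45 'd': node 2→2 (via fail)  emit P0@[44:45]
i=46 'b': node 2→4 (via fail)
i=47 'd': node 4→1 (via fail)
i=48 'c': node 1→7 (via fail)
i=49 'c': node 7→8  emit P5@[48:49]
i=50 'b': node 8→4 (via fail)
i=51 'd': node 4→1 (via fail)
i=52 'b': node 1→4 (via fail)
i=53 'b': node 4→4 (via fail)
i=54 'c': node 4→7 (via fail)
i=55 'c': node 7→8  emit P5@[54:55]
i=56 'a': node 8→9
i=57 'a': node 9→16 (via fail)
i=58 'b': node 16→4 (via fail)
i=59 'e': node 4→5  emit P1@[59:59]
i=60 'a': node 5→6  emit P2@[58:60]
i=61 'c': node 6→7 (via fail)
i=62 'c': node 7→8  emit P5@[61:62]
i=63 'a': node 8→9
i=64 'e': node 9→10  emit P1@[64:64],P3@[61:64],P6@[63:64]
i=65 'c': node 10→7 (via fail)
i=66 'd': node 7→1 (via fail)
i=67 'd': node 1→2  emit P0@[66:67]
i=68 'd': node 2→2 (via fail)  emit P0@[67:68]
i=69 'e': node 2→3 (via fail)  emit P1@[69:69]

Matches: [[0,1],[1,1],[2,1],[3,1],[4,1],[7,5],[9,1],[9,3],[9,6],[11,1],[12,2],[14,1],[16,5],[18,1],[18,3],[18,6],[24,5],[28,5],[29,1],[33,5],[35,1],[35,3],[35,6],[37,1],[37,6],[40,5],[42,1],[42,3],[42,6],[44,0],[45,0],[49,5],[55,5],[59,1],[60,2],[62,5],[64,1],[64,3],[64,6],[67,0],[68,0],[69,1]]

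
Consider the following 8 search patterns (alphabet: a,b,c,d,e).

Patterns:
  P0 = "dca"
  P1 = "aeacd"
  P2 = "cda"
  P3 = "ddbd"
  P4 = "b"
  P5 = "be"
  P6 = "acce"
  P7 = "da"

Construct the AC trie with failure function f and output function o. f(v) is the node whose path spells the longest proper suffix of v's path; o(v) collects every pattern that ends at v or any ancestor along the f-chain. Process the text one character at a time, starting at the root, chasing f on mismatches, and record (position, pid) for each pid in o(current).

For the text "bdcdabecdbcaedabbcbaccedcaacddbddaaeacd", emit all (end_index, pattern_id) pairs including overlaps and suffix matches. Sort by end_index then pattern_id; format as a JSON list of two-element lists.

Build automaton:
Trie nodes:
  0='ε' goto a→4 b→15 c→9 d→1
  1='d' goto a→20 c→2 d→12
  2='dc' goto a→3
  3='dca' goto ·  [P0 ends]
  4='a' goto c→17 e→5
  5='ae' goto a→6
  6='aea' goto c→7
  7='aeac' goto d→8
  8='aeacd' goto ·  [P1 ends]
  9='c' goto d→10
  10='cd' goto a→11
  11='cda' goto ·  [P2 ends]
  12='dd' goto b→13
  13='ddb' goto d→14
  14='ddbd' goto ·  [P3 ends]
  15='b' goto e→16  [P4 ends]
  16='be' goto ·  [P5 ends]
  17='ac' goto c→18
  18='acc' goto e→19
  19='acce' goto ·  [P6 ends]
  20='da' goto ·  [P7 ends]

BFS fail/out derivation:
  fail(1) 'd': from fail(0)=0 chase 'd': 0 ⇒ 0;  out=∅∪out(0)=∅
  fail(4) 'a': from fail(0)=0 chase 'a': 0 ⇒ 0;  out=∅∪out(0)=∅
  fail(9) 'c': from fail(0)=0 chase 'c': 0 ⇒ 0;  out=∅∪out(0)=∅
  fail(15) 'b': from fail(0)=0 chase 'b': 0 ⇒ 0;  out={4}∪out(0)={4}
  fail(2) 'dc': from fail(1)=0 chase 'c': 0 ⇒ 9;  out=∅∪out(9)=∅
  fail(5) 'ae': from fail(4)=0 chase 'e': 0 ⇒ 0;  out=∅∪out(0)=∅
  fail(10) 'cd': from fail(9)=0 chase 'd': 0 ⇒ 1;  out=∅∪out(1)=∅
  fail(12) 'dd': from fail(1)=0 chase 'd': 0 ⇒ 1;  out=∅∪out(1)=∅
  fail(16) 'be': from fail(15)=0 chase 'e': 0 ⇒ 0;  out={5}∪out(0)={5}
  fail(17) 'ac': from fail(4)=0 chase 'c': 0 ⇒ 9;  out=∅∪out(9)=∅
  fail(20) 'da': from fail(1)=0 chase 'a': 0 ⇒ 4;  out={7}∪out(4)={7}
  fail(3) 'dca': from fail(2)=9 chase 'a': 9→0 ⇒ 4;  out={0}∪out(4)={0}
  fail(6) 'aea': from fail(5)=0 chase 'a': 0 ⇒ 4;  out=∅∪out(4)=∅
  fail(11) 'cda': from fail(10)=1 chase 'a': 1 ⇒ 20;  out={2}∪out(20)={2,7}
  fail(13) 'ddb': from fail(12)=1 chase 'b': 1→0 ⇒ 15;  out=∅∪out(15)={4}
  fail(18) 'acc': from fail(17)=9 chase 'c': 9→0 ⇒ 9;  out=∅∪out(9)=∅
  fail(7) 'aeac': from fail(6)=4 chase 'c': 4 ⇒ 17;  out=∅∪out(17)=∅
  fail(14) 'ddbd': from fail(13)=15 chase 'd': 15→0 ⇒ 1;  out={3}∪out(1)={3}
  fail(19) 'acce': from fail(18)=9 chase 'e': 9→0 ⇒ 0;  out={6}∪out(0)={6}
  fail(8) 'aeacd': from fail(7)=17 chase 'd': 17→9 ⇒ 10;  out={1}∪out(10)={1}

Scan:
[0] read 'b'  n0⇒n15  → match P4@[0:0]
[1] read 'd'  n15⇒n1 (via fail)
[2] read 'c'  n1⇒n2
[3] read 'd'  n2⇒n10 (via fail)
[4] read 'a'  n10⇒n11  → match P2@[2:4],P7@[3:4]
[5] read 'b'  n11⇒n15 (via fail)  → match P4@[5:5]
[6] read 'e'  n15⇒n16  → match P5@[5:6]
[7] read 'c'  n16⇒n9 (via fail)
[8] read 'd'  n9⇒n10
[9] read 'b'  n10⇒n15 (via fail)  → match P4@[9:9]
[10] read 'c'  n15⇒n9 (via fail)
[11] read 'a'  n9⇒n4 (via fail)
[12] read 'e'  n4⇒n5
[13] read 'd'  n5⇒n1 (via fail)
[14] read 'a'  n1⇒n20  → match P7@[13:14]
[15] read 'b'  n20⇒n15 (via fail)  → match P4@[15:15]
[16] read 'b'  n15⇒n15 (via fail)  → match P4@[16:16]
[17] read 'c'  n15⇒n9 (via fail)
[18] read 'b'  n9⇒n15 (via fail)  → match P4@[18:18]
[19] read 'a'  n15⇒n4 (via fail)
[20] read 'c'  n4⇒n17
[21] read 'c'  n17⇒n18
[22] read 'e'  n18⇒n19  → match P6@[19:22]
[23] read 'd'  n19⇒n1 (via fail)
[24] read 'c'  n1⇒n2
[25] read 'a'  n2⇒n3  → match P0@[23:25]
[26] read 'a'  n3⇒n4 (via fail)
[27] read 'c'  n4⇒n17
[28] read 'd'  n17⇒n10 (via fail)
[29] read 'd'  n10⇒n12 (via fail)
[30] read 'b'  n12⇒n13  → match P4@[30:30]
[31] read 'd'  n13⇒n14  → match P3@[28:31]
[32] read 'd'  n14⇒n12 (via fail)
[33] read 'a'  n12⇒n20 (via fail)  → match P7@[32:33]
[34] read 'a'  n20⇒n4 (via fail)
[35] read 'e'  n4⇒n5
[36] read 'a'  n5⇒n6
[37] read 'c'  n6⇒n7
[38] read 'd'  n7⇒n8  → match P1@[34:38]

Result: [[0,4],[4,2],[4,7],[5,4],[6,5],[9,4],[14,7],[15,4],[16,4],[18,4],[22,6],[25,0],[30,4],[31,3],[33,7],[38,1]]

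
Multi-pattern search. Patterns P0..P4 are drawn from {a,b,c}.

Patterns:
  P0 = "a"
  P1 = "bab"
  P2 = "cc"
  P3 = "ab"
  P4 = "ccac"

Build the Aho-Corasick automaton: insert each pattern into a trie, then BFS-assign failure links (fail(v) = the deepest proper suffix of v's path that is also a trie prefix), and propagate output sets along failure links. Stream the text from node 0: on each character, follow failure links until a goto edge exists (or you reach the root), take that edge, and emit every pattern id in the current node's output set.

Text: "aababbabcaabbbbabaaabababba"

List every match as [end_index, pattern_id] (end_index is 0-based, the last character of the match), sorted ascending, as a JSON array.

Build:
Trie (insert patterns):
  0='ε' goto a→1 b→2 c→5
  1='a' goto b→7  ←P0
  2='b' goto a→3
  3='ba' goto b→4
  4='bab' goto ·  ←P1
  5='c' goto c→6
  6='cc' goto a→8  ←P2
  7='ab' goto ·  ←P3
  8='cca' goto c→9
  9='ccac' goto ·  ←P4

Failure links (BFS by depth):
  n1('a'): parent n0 fail=0; on 'a' 0 → fail=0;  out {0}∪∅={0}
  n2('b'): parent n0 fail=0; on 'b' 0 → fail=0;  out ∅∪∅=∅
  n5('c'): parent n0 fail=0; on 'c' 0 → fail=0;  out ∅∪∅=∅
  n3('ba'): parent n2 fail=0; on 'a' 0 → fail=1;  out ∅∪{0}={0}
  n6('cc'): parent n5 fail=0; on 'c' 0 → fail=5;  out {2}∪∅={2}
  n7('ab'): parent n1 fail=0; on 'b' 0 → fail=2;  out {3}∪∅={3}
  n4('bab'): parent n3 fail=1; on 'b' 1 → fail=7;  out {1}∪{3}={1,3}
  n8('cca'): parent n6 fail=5; on 'a' 5→0 → fail=1;  out ∅∪{0}={0}
  n9('ccac'): parent n8 fail=1; on 'c' 1→0 → fail=5;  out {4}∪∅={4}

Text stream:
pos 0 'a': at 1  → match P0@[0:0]
pos 1 'a': at 1 ·f  → match P0@[1:1]
pos 2 'b': at 7  → match P3@[1:2]
pos 3 'a': at 3 ·f  → match P0@[3:3]
pos 4 'b': at 4  → match P1@[2:4],P3@[3:4]
pos 5 'b': at 2 ·f
pos 6 'a': at 3  → match P0@[6:6]
pos 7 'b': at 4  → match P1@[5:7],P3@[6:7]
pos 8 'c': at 5 ·f
pos 9 'a': at 1 ·f  → match P0@[9:9]
pos 10 'a': at 1 ·f  → match P0@[10:10]
pos 11 'b': at 7  → match P3@[10:11]
pos 12 'b': at 2 ·f
pos 13 'b': at 2 ·f
pos 14 'b': at 2 ·f
pos 15 'a': at 3  → match P0@[15:15]
pos 16 'b': at 4  → match P1@[14:16],P3@[15:16]
pos 17 'a': at 3 ·f  → match P0@[17:17]
pos 18 'a': at 1 ·f  → match P0@[18:18]
pos 19 'a': at 1 ·f  → match P0@[19:19]
pos 20 'b': at 7  → match P3@[19:20]
pos 21 'a': at 3 ·f  → match P0@[21:21]
pos 22 'b': at 4  → match P1@[20:22],P3@[21:22]
pos 23 'a': at 3 ·f  → match P0@[23:23]
pos 24 'b': at 4  → match P1@[22:24],P3@[23:24]
pos 25 'b': at 2 ·f
pos 26 'a': at 3  → match P0@[26:26]

All matches (sorted): [[0,0],[1,0],[2,3],[3,0],[4,1],[4,3],[6,0],[7,1],[7,3],[9,0],[10,0],[11,3],[15,0],[16,1],[16,3],[17,0],[18,0],[19,0],[20,3],[21,0],[22,1],[22,3],[23,0],[24,1],[24,3],[26,0]]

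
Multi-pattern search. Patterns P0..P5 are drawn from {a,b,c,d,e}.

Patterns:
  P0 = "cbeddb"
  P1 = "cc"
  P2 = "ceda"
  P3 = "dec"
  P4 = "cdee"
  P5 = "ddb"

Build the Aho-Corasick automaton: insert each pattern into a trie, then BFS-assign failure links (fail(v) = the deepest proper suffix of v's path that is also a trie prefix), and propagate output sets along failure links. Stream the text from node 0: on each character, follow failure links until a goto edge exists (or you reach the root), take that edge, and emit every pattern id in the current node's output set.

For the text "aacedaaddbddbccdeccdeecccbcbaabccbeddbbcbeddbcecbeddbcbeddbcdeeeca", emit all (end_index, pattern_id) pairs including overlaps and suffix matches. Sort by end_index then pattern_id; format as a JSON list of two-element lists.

Build automaton:
Trie (insert patterns):
  n0 'ε': c→1 d→11
  n1 'c': b→2 c→7 d→14 e→8
  n2 'cb': e→3
  n3 'cbe': d→4
  n4 'cbed': d→5
  n5 'cbedd': b→6
  n6 'cbeddb': ·  ←P0
  n7 'cc': ·  ←P1
  n8 'ce': d→9
  n9 'ced': a→10
  n10 'ceda': ·  ←P2
  n11 'd': d→17 e→12
  n12 'de': c→13
  n13 'dec': ·  ←P3
  n14 'cd': e→15
  n15 'cde': e→16
  n16 'cdee': ·  ←P4
  n17 'dd': b→18
  n18 'ddb': ·  ←P5

Failure links (BFS by depth):
  fail(1) 'c': from fail(0)=0 chase 'c': 0 ⇒ 0;  out=∅∪out(0)=∅
  fail(11) 'd': from fail(0)=0 chase 'd': 0 ⇒ 0;  out=∅∪out(0)=∅
  fail(2) 'cb': from fail(1)=0 chase 'b': 0 ⇒ 0;  out=∅∪out(0)=∅
  fail(7) 'cc': from fail(1)=0 chase 'c': 0 ⇒ 1;  out={1}∪out(1)={1}
  fail(8) 'ce': from fail(1)=0 chase 'e': 0 ⇒ 0;  out=∅∪out(0)=∅
  fail(12) 'de': from fail(11)=0 chase 'e': 0 ⇒ 0;  out=∅∪out(0)=∅
  fail(14) 'cd': from fail(1)=0 chase 'd': 0 ⇒ 11;  out=∅∪out(11)=∅
  fail(17) 'dd': from fail(11)=0 chase 'd': 0 ⇒ 11;  out=∅∪out(11)=∅
  fail(3) 'cbe': from fail(2)=0 chase 'e': 0 ⇒ 0;  out=∅∪out(0)=∅
  fail(9) 'ced': from fail(8)=0 chase 'd': 0 ⇒ 11;  out=∅∪out(11)=∅
  fail(13) 'dec': from fail(12)=0 chase 'c': 0 ⇒ 1;  out={3}∪out(1)={3}
  fail(15) 'cde': from fail(14)=11 chase 'e': 11 ⇒ 12;  out=∅∪out(12)=∅
  fail(18) 'ddb': from fail(17)=11 chase 'b': 11→0 ⇒ 0;  out={5}∪out(0)={5}
  fail(4) 'cbed': from fail(3)=0 chase 'd': 0 ⇒ 11;  out=∅∪out(11)=∅
  fail(10) 'ceda': from fail(9)=11 chase 'a': 11→0 ⇒ 0;  out={2}∪out(0)={2}
  fail(16) 'cdee': from fail(15)=12 chase 'e': 12→0 ⇒ 0;  out={4}∪out(0)={4}
  fail(5) 'cbedd': from fail(4)=11 chase 'd': 11 ⇒ 17;  out=∅∪out(17)=∅
  fail(6) 'cbeddb': from fail(5)=17 chase 'b': 17 ⇒ 18;  out={0}∪out(18)={0,5}

Scan:
[0] read 'a'  n0⇒n0
[1] read 'a'  n0⇒n0
[2] read 'c'  n0⇒n1
[3] read 'e'  n1⇒n8
[4] read 'd'  n8⇒n9
[5] read 'a'  n9⇒n10  emit P2@[2:5]
[6] read 'a'  n10⇒n0 (fail-walked)
[7] read 'd'  n0⇒n11
[8] read 'd'  n11⇒n17
[9] read 'b'  n17⇒n18  emit P5@[7:9]
[10] read 'd'  n18⇒n11 (fail-walked)
[11] read 'd'  n11⇒n17
[12] read 'b'  n17⇒n18  emit P5@[10:12]
[13] read 'c'  n18⇒n1 (fail-walked)
[14] read 'c'  n1⇒n7  emit P1@[13:14]
[15] read 'd'  n7⇒n14 (fail-walked)
[16] read 'e'  n14⇒n15
[17] read 'c'  n15⇒n13 (fail-walked)  emit P3@[15:17]
[18] read 'c'  n13⇒n7 (fail-walked)  emit P1@[17:18]
[19] read 'd'  n7⇒n14 (fail-walked)
[20] read 'e'  n14⇒n15
[21] read 'e'  n15⇒n16  emit P4@[18:21]
[22] read 'c'  n16⇒n1 (fail-walked)
[23] read 'c'  n1⇒n7  emit P1@[22:23]
[24] read 'c'  n7⇒n7 (fail-walked)  emit P1@[23:24]
[25] read 'b'  n7⇒n2 (fail-walked)
[26] read 'c'  n2⇒n1 (fail-walked)
[27] read 'b'  n1⇒n2
[28] read 'a'  n2⇒n0 (fail-walked)
[29] read 'a'  n0⇒n0
[30] read 'b'  n0⇒n0
[31] read 'c'  n0⇒n1
[32] read 'c'  n1⇒n7  emit P1@[31:32]
[33] read 'b'  n7⇒n2 (fail-walked)
[34] read 'e'  n2⇒n3
[35] read 'd'  n3⇒n4
[36] read 'd'  n4⇒n5
[37] read 'b'  n5⇒n6  emit P0@[32:37],P5@[35:37]
[38] read 'b'  n6⇒n0 (fail-walked)
[39] read 'c'  n0⇒n1
[40] read 'b'  n1⇒n2
[41] read 'e'  n2⇒n3
[42] read 'd'  n3⇒n4
[43] read 'd'  n4⇒n5
[44] read 'b'  n5⇒n6  emit P0@[39:44],P5@[42:44]
[45] read 'c'  n6⇒n1 (fail-walked)
[46] read 'e'  n1⇒n8
[47] read 'c'  n8⇒n1 (fail-walked)
[48] read 'b'  n1⇒n2
[49] read 'e'  n2⇒n3
[50] read 'd'  n3⇒n4
[51] read 'd'  n4⇒n5
[52] read 'b'  n5⇒n6  emit P0@[47:52],P5@[50:52]
[53] read 'c'  n6⇒n1 (fail-walked)
[54] read 'b'  n1⇒n2
[55] read 'e'  n2⇒n3
[56] read 'd'  n3⇒n4
[57] read 'd'  n4⇒n5
[58] read 'b'  n5⇒n6  emit P0@[53:58],P5@[56:58]
[59] read 'c'  n6⇒n1 (fail-walked)
[60] read 'd'  n1⇒n14
[61] read 'e'  n14⇒n15
[62] read 'e'  n15⇒n16  emit P4@[59:62]
[63] read 'e'  n16⇒n0 (fail-walked)
[64] read 'c'  n0⇒n1
[65] read 'a'  n1⇒n0 (fail-walked)

Matches: [[5,2],[9,5],[12,5],[14,1],[17,3],[18,1],[21,4],[23,1],[24,1],[32,1],[37,0],[37,5],[44,0],[44,5],[52,0],[52,5],[58,0],[58,5],[62,4]]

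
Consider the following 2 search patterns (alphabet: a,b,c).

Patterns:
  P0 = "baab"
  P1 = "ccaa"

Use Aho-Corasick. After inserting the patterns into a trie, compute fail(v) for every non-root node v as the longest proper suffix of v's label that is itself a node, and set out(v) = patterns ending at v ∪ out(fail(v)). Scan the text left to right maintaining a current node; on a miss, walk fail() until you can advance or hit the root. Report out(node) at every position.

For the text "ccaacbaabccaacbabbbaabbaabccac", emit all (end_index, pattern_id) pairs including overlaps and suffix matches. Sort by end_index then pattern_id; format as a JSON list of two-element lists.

Construct AC machine:
Trie nodes:
  n0 'ε': b→1 c→5
  n1 'b': a→2
  n2 'ba': a→3
  n3 'baa': b→4
  n4 'baab': ·  ←P0
  n5 'c': c→6
  n6 'cc': a→7
  n7 'cca': a→8
  n8 'ccaa': ·  ←P1

Failure links (BFS by depth):
  n1('b'): parent n0 fail=0; on 'b' 0 → fail=0;  out ∅∪∅=∅
  n5('c'): parent n0 fail=0; on 'c' 0 → fail=0;  out ∅∪∅=∅
  n2('ba'): parent n1 fail=0; on 'a' 0 → fail=0;  out ∅∪∅=∅
  n6('cc'): parent n5 fail=0; on 'c' 0 → fail=5;  out ∅∪∅=∅
  n3('baa'): parent n2 fail=0; on 'a' 0 → fail=0;  out ∅∪∅=∅
  n7('cca'): parent n6 fail=5; on 'a' 5→0 → fail=0;  out ∅∪∅=∅
  n4('baab'): parent n3 fail=0; on 'b' 0 → fail=1;  out {0}∪∅={0}
  n8('ccaa'): parent n7 fail=0; on 'a' 0 → fail=0;  out {1}∪∅={1}

Scan:
pos 0 'c': at 5
pos 1 'c': at 6
pos 2 'a': at 7
pos 3 'a': at 8  ** P1@[0:3]
pos 4 'c': at 5 (via fail)
pos 5 'b': at 1 (via fail)
pos 6 'a': at 2
pos 7 'a': at 3
pos 8 'b': at 4  ** P0@[5:8]
pos 9 'c': at 5 (via fail)
pos 10 'c': at 6
pos 11 'a': at 7
pos 12 'a': at 8  ** P1@[9:12]
pos 13 'c': at 5 (via fail)
pos 14 'b': at 1 (via fail)
pos 15 'a': at 2
pos 16 'b': at 1 (via fail)
pos 17 'b': at 1 (via fail)
pos 18 'b': at 1 (via fail)
pos 19 'a': at 2
pos 20 'a': at 3
pos 21 'b': at 4  ** P0@[18:21]
pos 22 'b': at 1 (via fail)
pos 23 'a': at 2
pos 24 'a': at 3
pos 25 'b': at 4  ** P0@[22:25]
pos 26 'c': at 5 (via fail)
pos 27 'c': at 6
pos 28 'a': at 7
pos 29 'c': at 5 (via fail)

Result: [[3,1],[8,0],[12,1],[21,0],[25,0]]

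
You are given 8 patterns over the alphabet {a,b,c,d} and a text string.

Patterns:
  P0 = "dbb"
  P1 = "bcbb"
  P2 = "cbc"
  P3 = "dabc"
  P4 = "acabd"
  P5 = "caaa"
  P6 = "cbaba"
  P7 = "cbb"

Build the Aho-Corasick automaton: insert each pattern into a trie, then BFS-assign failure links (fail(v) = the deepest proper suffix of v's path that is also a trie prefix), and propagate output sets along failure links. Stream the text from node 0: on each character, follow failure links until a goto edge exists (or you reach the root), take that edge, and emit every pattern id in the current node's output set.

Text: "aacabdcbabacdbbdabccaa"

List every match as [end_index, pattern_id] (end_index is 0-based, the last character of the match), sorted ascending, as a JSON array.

Construct AC machine:
Trie (insert patterns):
  0='ε' goto a→14 b→4 c→8 d→1
  1='d' goto a→11 b→2
  2='db' goto b→3
  3='dbb' goto ·  [P0 ends]
  4='b' goto c→5
  5='bc' goto b→6
  6='bcb' goto b→7
  7='bcbb' goto ·  [P1 ends]
  8='c' goto a→19 b→9
  9='cb' goto a→22 b→25 c→10
  10='cbc' goto ·  [P2 ends]
  11='da' goto b→12
  12='dab' goto c→13
  13='dabc' goto ·  [P3 ends]
  14='a' goto c→15
  15='ac' goto a→16
  16='aca' goto b→17
  17='acab' goto d→18
  18='acabd' goto ·  [P4 ends]
  19='ca' goto a→20
  20='caa' goto a→21
  21='caaa' goto ·  [P5 ends]
  22='cba' goto b→23
  23='cbab' goto a→24
  24='cbaba' goto ·  [P6 ends]
  25='cbb' goto ·  [P7 ends]

BFS fail/out derivation:
  n1('d'): parent n0 fail=0; on 'd' 0 → fail=0;  out ∅∪∅=∅
  n4('b'): parent n0 fail=0; on 'b' 0 → fail=0;  out ∅∪∅=∅
  n8('c'): parent n0 fail=0; on 'c' 0 → fail=0;  out ∅∪∅=∅
  n14('a'): parent n0 fail=0; on 'a' 0 → fail=0;  out ∅∪∅=∅
  n2('db'): parent n1 fail=0; on 'b' 0 → fail=4;  out ∅∪∅=∅
  n5('bc'): parent n4 fail=0; on 'c' 0 → fail=8;  out ∅∪∅=∅
  n9('cb'): parent n8 fail=0; on 'b' 0 → fail=4;  out ∅∪∅=∅
  n11('da'): parent n1 fail=0; on 'a' 0 → fail=14;  out ∅∪∅=∅
  n15('ac'): parent n14 fail=0; on 'c' 0 → fail=8;  out ∅∪∅=∅
  n19('ca'): parent n8 fail=0; on 'a' 0 → fail=14;  out ∅∪∅=∅
  n3('dbb'): parent n2 fail=4; on 'b' 4→0 → fail=4;  out {0}∪∅={0}
  n6('bcb'): parent n5 fail=8; on 'b' 8 → fail=9;  out ∅∪∅=∅
  n10('cbc'): parent n9 fail=4; on 'c' 4 → fail=5;  out {2}∪∅={2}
  n12('dab'): parent n11 fail=14; on 'b' 14→0 → fail=4;  out ∅∪∅=∅
  n16('aca'): parent n15 fail=8; on 'a' 8 → fail=19;  out ∅∪∅=∅
  n20('caa'): parent n19 fail=14; on 'a' 14→0 → fail=14;  out ∅∪∅=∅
  n22('cba'): parent n9 fail=4; on 'a' 4→0 → fail=14;  out ∅∪∅=∅
  n25('cbb'): parent n9 fail=4; on 'b' 4→0 → fail=4;  out {7}∪∅={7}
  n7('bcbb'): parent n6 fail=9; on 'b' 9 → fail=25;  out {1}∪{7}={1,7}
  n13('dabc'): parent n12 fail=4; on 'c' 4 → fail=5;  out {3}∪∅={3}
  n17('acab'): parent n16 fail=19; on 'b' 19→14→0 → fail=4;  out ∅∪∅=∅
  n21('caaa'): parent n20 fail=14; on 'a' 14→0 → fail=14;  out {5}∪∅={5}
  n23('cbab'): parent n22 fail=14; on 'b' 14→0 → fail=4;  out ∅∪∅=∅
  n18('acabd'): parent n17 fail=4; on 'd' 4→0 → fail=1;  out {4}∪∅={4}
  n24('cbaba'): parent n23 fail=4; on 'a' 4→0 → fail=14;  out {6}∪∅={6}

Text stream:
pos 0 'a': at 14
pos 1 'a': at 14 (via fail)
pos 2 'c': at 15
pos 3 'a': at 16
pos 4 'b': at 17
pos 5 'd': at 18  emit P4@[1:5]
pos 6 'c': at 8 (via fail)
pos 7 'b': at 9
pos 8 'a': at 22
pos 9 'b': at 23
pos 10 'a': at 24  emit P6@[6:10]
pos 11 'c': at 15 (via fail)
pos 12 'd': at 1 (via fail)
pos 13 'b': at 2
pos 14 'b': at 3  emit P0@[12:14]
pos 15 'd': at 1 (via fail)
pos 16 'a': at 11
pos 17 'b': at 12
pos 18 'c': at 13  emit P3@[15:18]
pos 19 'c': at 8 (via fail)
pos 20 'a': at 19
pos 21 'a': at 20

All matches (sorted): [[5,4],[10,6],[14,0],[18,3]]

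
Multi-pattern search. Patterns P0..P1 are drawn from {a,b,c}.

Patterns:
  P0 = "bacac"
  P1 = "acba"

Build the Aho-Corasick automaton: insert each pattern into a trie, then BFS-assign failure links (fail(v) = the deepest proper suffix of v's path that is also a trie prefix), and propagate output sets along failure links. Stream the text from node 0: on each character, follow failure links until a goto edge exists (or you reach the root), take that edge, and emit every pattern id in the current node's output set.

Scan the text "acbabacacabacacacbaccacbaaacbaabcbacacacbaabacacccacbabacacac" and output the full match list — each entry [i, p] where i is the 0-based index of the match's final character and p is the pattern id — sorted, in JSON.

Construct AC machine:
Trie nodes:
  n0 'ε': a→6 b→1
  n1 'b': a→2
  n2 'ba': c→3
  n3 'bac': a→4
  n4 'baca': c→5
  n5 'bacac': ·  ←P0
  n6 'a': c→7
  n7 'ac': b→8
  n8 'acb': a→9
  n9 'acba': ·  ←P1

Failure links (BFS by depth):
  fail(1) 'b': from fail(0)=0 chase 'b': 0 ⇒ 0;  out=∅∪out(0)=∅
  fail(6) 'a': from fail(0)=0 chase 'a': 0 ⇒ 0;  out=∅∪out(0)=∅
  fail(2) 'ba': from fail(1)=0 chase 'a': 0 ⇒ 6;  out=∅∪out(6)=∅
  fail(7) 'ac': from fail(6)=0 chase 'c': 0 ⇒ 0;  out=∅∪out(0)=∅
  fail(3) 'bac': from fail(2)=6 chase 'c': 6 ⇒ 7;  out=∅∪out(7)=∅
  fail(8) 'acb': from fail(7)=0 chase 'b': 0 ⇒ 1;  out=∅∪out(1)=∅
  fail(4) 'baca': from fail(3)=7 chase 'a': 7→0 ⇒ 6;  out=∅∪out(6)=∅
  fail(9) 'acba': from fail(8)=1 chase 'a': 1 ⇒ 2;  out={1}∪out(2)={1}
  fail(5) 'bacac': from fail(4)=6 chase 'c': 6 ⇒ 7;  out={0}∪out(7)={0}

Text stream:
pos 0 'a': at 6
pos 1 'c': at 7
pos 2 'b': at 8
pos 3 'a': at 9  emit P1@[0:3]
pos 4 'b': at 1 (via fail)
pos 5 'a': at 2
pos 6 'c': at 3
pos 7 'a': at 4
pos 8 'c': at 5  emit P0@[4:8]
pos 9 'a': at 6 (via fail)
pos 10 'b': at 1 (via fail)
pos 11 'a': at 2
pos 12 'c': at 3
pos 13 'a': at 4
pos 14 'c': at 5  emit P0@[10:14]
pos 15 'a': at 6 (via fail)
pos 16 'c': at 7
pos 17 'b': at 8
pos 18 'a': at 9  emit P1@[15:18]
pos 19 'c': at 3 (via fail)
pos 20 'c': at 0 (via fail)
pos 21 'a': at 6
pos 22 'c': at 7
pos 23 'b': at 8
pos 24 'a': at 9  emit P1@[21:24]
pos 25 'a': at 6 (via fail)
pos 26 'a': at 6 (via fail)
pos 27 'c': at 7
pos 28 'b': at 8
pos 29 'a': at 9  emit P1@[26:29]
pos 30 'a': at 6 (via fail)
pos 31 'b': at 1 (via fail)
pos 32 'c': at 0 (via fail)
pos 33 'b': at 1
pos 34 'a': at 2
pos 35 'c': at 3
pos 36 'a': at 4
pos 37 'c': at 5  emit P0@[33:37]
pos 38 'a': at 6 (via fail)
pos 39 'c': at 7
pos 40 'b': at 8
pos 41 'a': at 9  emit P1@[38:41]
pos 42 'a': at 6 (via fail)
pos 43 'b': at 1 (via fail)
pos 44 'a': at 2
pos 45 'c': at 3
pos 46 'a': at 4
pos 47 'c': at 5  emit P0@[43:47]
pos 48 'c': at 0 (via fail)
pos 49 'c': at 0
pos 50 'a': at 6
pos 51 'c': at 7
pos 52 'b': at 8
pos 53 'a': at 9  emit P1@[50:53]
pos 54 'b': at 1 (via fail)
pos 55 'a': at 2
pos 56 'c': at 3
pos 57 'a': at 4
pos 58 'c': at 5  emit P0@[54:58]
pos 59 'a': at 6 (via fail)
pos 60 'c': at 7

Matches: [[3,1],[8,0],[14,0],[18,1],[24,1],[29,1],[37,0],[41,1],[47,0],[53,1],[58,0]]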